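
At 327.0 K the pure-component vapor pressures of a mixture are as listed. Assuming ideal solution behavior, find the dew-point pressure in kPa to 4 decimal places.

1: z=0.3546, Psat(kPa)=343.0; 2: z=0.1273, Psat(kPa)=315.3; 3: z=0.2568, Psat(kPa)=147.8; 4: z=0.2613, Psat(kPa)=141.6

Pdew = 199.1880 kPa

At the dew point ψ → 1, so Σzᵢ/Kᵢ = 1 with Kᵢ = Pᵢˢᵃᵗ/P ⇒ 1/P = Σzᵢ/Pᵢˢᵃᵗ.
1/P = 0.3546/343.0 + 0.1273/315.3 + 0.2568/147.8 + 0.2613/141.6 = 0.0050204 ⇒ P = 199.1880 kPa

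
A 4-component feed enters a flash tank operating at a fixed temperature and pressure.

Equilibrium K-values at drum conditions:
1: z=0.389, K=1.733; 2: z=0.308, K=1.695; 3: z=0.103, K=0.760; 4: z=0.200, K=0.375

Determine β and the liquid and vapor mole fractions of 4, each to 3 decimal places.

β = 0.874, x_4 = 0.441, y_4 = 0.165

Material balance + equilibrium reduce to Σ zᵢ(Kᵢ−1)/(1+β(Kᵢ−1)) = 0.
Feasibility: ΣzᵢKᵢ = 1.349, Σzᵢ/Kᵢ = 1.075 — both > 1, two phases present.
Newton–Raphson from β = 0.5:
  β = 0.500: g = 0.1576, g' = -0.367 → β = 0.930
  β = 0.930: g = -0.0306, g' = -0.584 → β = 0.877
  β = 0.877: g = -0.0015, g' = -0.527 → β = 0.874
Converged at β = 0.874.
Compositions from xᵢ = zᵢ/(1+β(Kᵢ−1)), yᵢ = Kᵢxᵢ:
  1: x = 0.237, y = 0.411
  2: x = 0.192, y = 0.325
  3: x = 0.130, y = 0.099
  4: x = 0.441, y = 0.165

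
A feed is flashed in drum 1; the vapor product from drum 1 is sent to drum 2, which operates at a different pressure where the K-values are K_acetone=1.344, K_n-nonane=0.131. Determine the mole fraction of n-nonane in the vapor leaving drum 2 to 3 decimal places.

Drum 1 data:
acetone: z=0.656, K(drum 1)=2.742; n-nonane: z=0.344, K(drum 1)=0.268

y_n-nonane (drum 2) = 0.037

Drum 1:
Rachford–Rice: g(ψ₁) = Σ zᵢ(Kᵢ−1)/(1+ψ₁(Kᵢ−1)) = 0.
g(0) = ΣzᵢKᵢ − 1 = 0.891 and g(1) = 1 − Σzᵢ/Kᵢ = -0.523, so a root lies in (0, 1).
Binary case is linear: z₁(K₁−1)(1+ψ₁(K₂−1)) + z₂(K₂−1)(1+ψ₁(K₁−1)) = 0
⇒ ψ₁ = [z₁(K₁−1)+z₂(K₂−1)] / [−(K₁−1)(K₂−1)] = 0.8909/1.2751 = 0.699
Drum-1 compositions:
  acetone: x = 0.296, y = 0.811
  n-nonane: x = 0.704, y = 0.189
Drum-2 feed = drum-1 vapor: z₂ = (0.8113, 0.1887).
Drum 2:
Binary case is linear: z₁(K₁−1)(1+ψ₂(K₂−1)) + z₂(K₂−1)(1+ψ₂(K₁−1)) = 0
⇒ ψ₂ = [z₁(K₁−1)+z₂(K₂−1)] / [−(K₁−1)(K₂−1)] = 0.1151/0.2989 = 0.385
  acetone: x = 0.716, y = 0.963
  n-nonane: x = 0.284, y = 0.037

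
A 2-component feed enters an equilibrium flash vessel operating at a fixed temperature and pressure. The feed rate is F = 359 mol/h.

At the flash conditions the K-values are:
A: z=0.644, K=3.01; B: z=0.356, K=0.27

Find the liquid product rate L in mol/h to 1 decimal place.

Rachford–Rice: g(V/F) = Σ zᵢ(Kᵢ−1)/(1+V/F(Kᵢ−1)) = 0.
Feasibility: ΣzᵢKᵢ = 2.035, Σzᵢ/Kᵢ = 1.532 — both > 1, two phases present.
Newton–Raphson from V/F = 0.6:
  V/F = 0.600: g = 0.1244, g' = -1.135 → V/F = 0.710
  V/F = 0.710: g = -0.0056, g' = -1.258 → V/F = 0.705
Converged at V/F = 0.705.
Then V = V/F·F = 0.7051·359 = 253.1 mol/h and L = F − V = 105.9 mol/h.

L = 105.9 mol/h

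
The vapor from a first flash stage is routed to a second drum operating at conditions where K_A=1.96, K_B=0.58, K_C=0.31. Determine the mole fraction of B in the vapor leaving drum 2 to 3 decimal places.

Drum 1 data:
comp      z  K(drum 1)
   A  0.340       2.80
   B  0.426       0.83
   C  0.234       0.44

y_B (drum 2) = 0.263

Drum 1:
Newton–Raphson from ψ₁ = 0.5:
  ψ₁ = 0.500: g = 0.0610, g' = -0.461 → ψ₁ = 0.632
  ψ₁ = 0.632: g = 0.0023, g' = -0.432 → ψ₁ = 0.637
Converged at ψ₁ = 0.637.
Drum-1 compositions:
  A: x = 0.158, y = 0.443
  B: x = 0.478, y = 0.397
  C: x = 0.364, y = 0.160
Drum-2 feed = drum-1 vapor: z₂ = (0.4433, 0.3966, 0.1601).
Drum 2:
Rachford–Rice: g(ψ₂) = Σ zᵢ(Kᵢ−1)/(1+ψ₂(Kᵢ−1)) = 0.
Feasibility: ΣzᵢKᵢ = 1.149, Σzᵢ/Kᵢ = 1.426 — both > 1, two phases present.
Newton iteration, ψ₂⁰ = 0.5:
  ψ₂ = 0.500: g = -0.0919, g' = -0.476 → ψ₂ = 0.307
  ψ₂ = 0.307: g = -0.0027, g' = -0.459 → ψ₂ = 0.301
Converged at ψ₂ = 0.301.
  A: x = 0.344, y = 0.674
  B: x = 0.454, y = 0.263
  C: x = 0.202, y = 0.063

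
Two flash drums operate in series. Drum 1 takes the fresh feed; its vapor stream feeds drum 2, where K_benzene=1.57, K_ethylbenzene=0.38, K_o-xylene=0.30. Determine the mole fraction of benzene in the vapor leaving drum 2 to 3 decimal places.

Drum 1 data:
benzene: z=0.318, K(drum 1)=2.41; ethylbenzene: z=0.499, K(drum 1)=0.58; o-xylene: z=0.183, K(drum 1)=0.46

Drum 1:
Let ψ₁ = V/F and solve Σ zᵢ(Kᵢ−1)/(1+ψ₁(Kᵢ−1)) = 0.
Check two-phase: ΣzᵢKᵢ = 1.140 > 1 and Σzᵢ/Kᵢ = 1.390 > 1, so g(0) = 0.140 > 0 and g(1) = -0.390 < 0.
Iterate (Newton) starting at ψ₁ = 0.5:
  ψ₁ = 0.500: g = -0.1377, g' = -0.459 → ψ₁ = 0.200
  ψ₁ = 0.200: g = 0.0103, g' = -0.557 → ψ₁ = 0.218
Converged at ψ₁ = 0.218.
Drum-1 compositions:
  benzene: x = 0.243, y = 0.586
  ethylbenzene: x = 0.549, y = 0.319
  o-xylene: x = 0.207, y = 0.095
Drum-2 feed = drum-1 vapor: z₂ = (0.5859, 0.3187, 0.0954).
Drum 2:
Newton iteration, ψ₂⁰ = 0.5:
  ψ₂ = 0.500: g = -0.1292, g' = -0.483 → ψ₂ = 0.233
  ψ₂ = 0.233: g = -0.0158, g' = -0.382 → ψ₂ = 0.191
Converged at ψ₂ = 0.191.
  benzene: x = 0.528, y = 0.830
  ethylbenzene: x = 0.361, y = 0.137
  o-xylene: x = 0.110, y = 0.033

y_benzene (drum 2) = 0.830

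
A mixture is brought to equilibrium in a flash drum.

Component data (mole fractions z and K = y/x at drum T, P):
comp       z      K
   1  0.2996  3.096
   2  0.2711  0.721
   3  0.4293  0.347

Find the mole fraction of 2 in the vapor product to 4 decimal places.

Material balance + equilibrium reduce to Σ zᵢ(Kᵢ−1)/(1+ψ(Kᵢ−1)) = 0.
Check two-phase: ΣzᵢKᵢ = 1.2720 > 1 and Σzᵢ/Kᵢ = 1.7100 > 1, so g(0) = 0.2720 > 0 and g(1) = -0.7100 < 0.
Newton–Raphson from ψ = 0.5:
  ψ = 0.5000: g = -0.19751, g' = -0.7459 → ψ = 0.2352
  ψ = 0.2352: g = 0.00846, g' = -0.8702 → ψ = 0.2449
  ψ = 0.2449: g = 0.00006, g' = -0.8584 → ψ = 0.2450
Converged at ψ = 0.2450.
Compositions from xᵢ = zᵢ/(1+ψ(Kᵢ−1)), yᵢ = Kᵢxᵢ:
  1: x = 0.1980, y = 0.6129
  2: x = 0.2910, y = 0.2098
  3: x = 0.5111, y = 0.1773

y_2 = 0.2098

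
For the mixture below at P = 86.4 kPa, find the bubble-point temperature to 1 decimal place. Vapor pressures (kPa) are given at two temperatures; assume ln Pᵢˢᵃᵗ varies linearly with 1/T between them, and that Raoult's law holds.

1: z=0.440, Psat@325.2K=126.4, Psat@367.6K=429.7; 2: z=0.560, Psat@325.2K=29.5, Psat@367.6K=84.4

T = 331.0 K

Bubble-point temperature: ΣzᵢPᵢˢᵃᵗ(T) = P. Interpolate ln Pᵢˢᵃᵗ = aᵢ + bᵢ/T.
  T = 325.2 K: ΣzᵢPᵢˢᵃᵗ = 72.14 kPa
  T = 367.6 K: ΣzᵢPᵢˢᵃᵗ = 236.33 kPa
  T = 346.4 K: ΣzᵢPᵢˢᵃᵗ = 135.31 kPa
  T = 335.8 K: ΣzᵢPᵢˢᵃᵗ = 99.77 kPa
  T = 330.5 K: ΣzᵢPᵢˢᵃᵗ = 85.05 kPa
  T = 333.1 K: ΣzᵢPᵢˢᵃᵗ = 92.03 kPa
Interpolating between 330.5 K and 333.1 K gives T ≈ 331.0 K.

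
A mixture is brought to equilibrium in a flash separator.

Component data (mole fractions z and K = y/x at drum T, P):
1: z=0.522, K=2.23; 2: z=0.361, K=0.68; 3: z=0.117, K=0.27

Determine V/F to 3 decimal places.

Material balance + equilibrium reduce to Σ zᵢ(Kᵢ−1)/(1+V/F(Kᵢ−1)) = 0.
Check two-phase: ΣzᵢKᵢ = 1.441 > 1 and Σzᵢ/Kᵢ = 1.198 > 1, so g(0) = 0.441 > 0 and g(1) = -0.198 < 0.
Iterate (Newton) starting at V/F = 0.55:
  V/F = 0.550: g = 0.1001, g' = -0.509 → V/F = 0.746
  V/F = 0.746: g = -0.0047, g' = -0.579 → V/F = 0.738
Converged at V/F = 0.738.

V/F = 0.738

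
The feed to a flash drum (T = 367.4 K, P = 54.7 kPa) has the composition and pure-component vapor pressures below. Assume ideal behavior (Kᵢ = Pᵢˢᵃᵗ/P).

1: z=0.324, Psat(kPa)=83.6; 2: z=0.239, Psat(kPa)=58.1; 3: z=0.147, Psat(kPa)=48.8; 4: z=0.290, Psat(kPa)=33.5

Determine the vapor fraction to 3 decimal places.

Raoult's law: Kᵢ = Pᵢˢᵃᵗ/P = Pᵢˢᵃᵗ/54.7.
  K_1 = 83.6/54.7 = 1.52834, K_2 = 58.1/54.7 = 1.06216, K_3 = 48.8/54.7 = 0.89214, K_4 = 33.5/54.7 = 0.61243
Let ψ = V/F and solve Σ zᵢ(Kᵢ−1)/(1+ψ(Kᵢ−1)) = 0.
Feasibility: ΣzᵢKᵢ = 1.058, Σzᵢ/Kᵢ = 1.075 — both > 1, two phases present.
Newton–Raphson from ψ = 0.5:
  ψ = 0.500: g = -0.0064, g' = -0.126 → ψ = 0.450
Converged at ψ = 0.450.

ψ = 0.450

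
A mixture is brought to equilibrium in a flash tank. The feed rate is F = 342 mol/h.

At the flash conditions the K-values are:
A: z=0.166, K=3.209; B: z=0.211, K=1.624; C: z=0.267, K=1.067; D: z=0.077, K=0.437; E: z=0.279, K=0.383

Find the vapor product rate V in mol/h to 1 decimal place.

Rachford–Rice: g(ψ) = Σ zᵢ(Kᵢ−1)/(1+ψ(Kᵢ−1)) = 0.
Check two-phase: ΣzᵢKᵢ = 1.301 > 1 and Σzᵢ/Kᵢ = 1.337 > 1, so g(0) = 0.301 > 0 and g(1) = -0.337 < 0.
Iterate (Newton) starting at ψ = 0.46:
  ψ = 0.460: g = 0.0027, g' = -0.502 → ψ = 0.465
Converged at ψ = 0.465.
Then V = ψ·F = 0.4653·342 = 159.1 mol/h and L = F − V = 182.9 mol/h.

V = 159.1 mol/h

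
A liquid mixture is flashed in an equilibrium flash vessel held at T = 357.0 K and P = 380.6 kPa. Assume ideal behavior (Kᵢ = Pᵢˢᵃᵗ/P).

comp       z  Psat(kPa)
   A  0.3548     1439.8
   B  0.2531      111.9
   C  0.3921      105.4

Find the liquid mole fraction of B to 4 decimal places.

Raoult's law: Kᵢ = Pᵢˢᵃᵗ/P = Pᵢˢᵃᵗ/380.6.
  K_A = 1439.8/380.6 = 3.782974, K_B = 111.9/380.6 = 0.294009, K_C = 105.4/380.6 = 0.276931
Material balance + equilibrium reduce to Σ zᵢ(Kᵢ−1)/(1+β(Kᵢ−1)) = 0.
g(0) = ΣzᵢKᵢ − 1 = 0.5252 and g(1) = 1 − Σzᵢ/Kᵢ = -1.3705, so a root lies in (0, 1).
Newton iteration, β⁰ = 0.5:
  β = 0.5000: g = -0.30735, g' = -1.2847 → β = 0.2608
  β = 0.2608: g = 0.00377, g' = -1.4236 → β = 0.2634
Converged at β = 0.2634.
Compositions from xᵢ = zᵢ/(1+β(Kᵢ−1)), yᵢ = Kᵢxᵢ:
  A: x = 0.2047, y = 0.7745
  B: x = 0.3109, y = 0.0914
  C: x = 0.4844, y = 0.1341

x_B = 0.3109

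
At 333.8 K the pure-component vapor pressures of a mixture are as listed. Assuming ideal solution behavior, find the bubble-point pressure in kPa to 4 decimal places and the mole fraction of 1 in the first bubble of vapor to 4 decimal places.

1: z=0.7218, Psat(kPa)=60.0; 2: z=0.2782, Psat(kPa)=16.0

Pbub = 47.7592 kPa, y_1 = 0.9068

At the bubble point ψ → 0, so ΣzᵢKᵢ = 1 with Kᵢ = Pᵢˢᵃᵗ/P ⇒ P = ΣzᵢPᵢˢᵃᵗ.
P = 0.7218·60.0 + 0.2782·16.0 = 47.7592 kPa
yᵢ = zᵢPᵢˢᵃᵗ/P ⇒ y_1 = 0.7218·60.0/47.7592 = 0.9068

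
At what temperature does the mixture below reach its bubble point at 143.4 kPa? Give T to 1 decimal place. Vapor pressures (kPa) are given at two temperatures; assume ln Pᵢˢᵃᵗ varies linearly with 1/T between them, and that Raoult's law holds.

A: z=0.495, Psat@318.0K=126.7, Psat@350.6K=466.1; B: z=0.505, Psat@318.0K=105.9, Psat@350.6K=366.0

T = 323.0 K

Bubble-point temperature: ΣzᵢPᵢˢᵃᵗ(T) = P. Interpolate ln Pᵢˢᵃᵗ = aᵢ + bᵢ/T.
  T = 318.0 K: ΣzᵢPᵢˢᵃᵗ = 116.20 kPa
  T = 350.6 K: ΣzᵢPᵢˢᵃᵗ = 415.55 kPa
  T = 334.3 K: ΣzᵢPᵢˢᵃᵗ = 226.65 kPa
  T = 326.1 K: ΣzᵢPᵢˢᵃᵗ = 163.30 kPa
  T = 322.1 K: ΣzᵢPᵢˢᵃᵗ = 138.33 kPa
  T = 324.1 K: ΣzᵢPᵢˢᵃᵗ = 150.38 kPa
  T = 323.1 K: ΣzᵢPᵢˢᵃᵗ = 144.25 kPa
Interpolating between 322.1 K and 323.1 K gives T ≈ 323.0 K.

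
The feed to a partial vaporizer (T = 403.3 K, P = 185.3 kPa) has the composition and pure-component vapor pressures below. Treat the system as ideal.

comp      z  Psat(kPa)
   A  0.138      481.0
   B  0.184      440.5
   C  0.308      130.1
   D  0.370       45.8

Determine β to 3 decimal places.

Raoult's law: Kᵢ = Pᵢˢᵃᵗ/P = Pᵢˢᵃᵗ/185.3.
  K_A = 481.0/185.3 = 2.59579, K_B = 440.5/185.3 = 2.37723, K_C = 130.1/185.3 = 0.70210, K_D = 45.8/185.3 = 0.24717
Newton–Raphson from β = 0.5:
  β = 0.500: g = -0.2819, g' = -0.808 → β = 0.151
  β = 0.151: g = -0.0232, g' = -0.764 → β = 0.121
Converged at β = 0.121.

β = 0.121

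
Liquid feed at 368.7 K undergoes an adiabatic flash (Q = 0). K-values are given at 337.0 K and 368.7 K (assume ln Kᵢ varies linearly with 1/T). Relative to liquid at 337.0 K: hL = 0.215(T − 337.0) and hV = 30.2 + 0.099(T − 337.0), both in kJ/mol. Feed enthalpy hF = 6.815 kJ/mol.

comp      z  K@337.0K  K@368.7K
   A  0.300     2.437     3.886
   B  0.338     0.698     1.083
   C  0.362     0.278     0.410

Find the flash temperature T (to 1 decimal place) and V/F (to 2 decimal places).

Adiabatic flash: solve Rachford–Rice at each trial T, then check hF = ψ·hV(T) + (1−ψ)·hL(T).
  T = 337.0 K: K = (2.437, 0.698, 0.278), RR gives ψ = 0.086, H_out = 2.606 kJ/mol
  T = 368.7 K: K = (3.886, 1.083, 0.410), RR gives ψ = 0.620, H_out = 23.272 kJ/mol
  T = 352.9 K: K = (3.112, 0.879, 0.341), RR gives ψ = 0.366, H_out = 13.794 kJ/mol
  T = 344.9 K: K = (2.760, 0.785, 0.308), RR gives ψ = 0.232, H_out = 8.492 kJ/mol
  T = 340.9 K: K = (2.593, 0.740, 0.293), RR gives ψ = 0.161, H_out = 5.617 kJ/mol
  T = 342.9 K: K = (2.676, 0.762, 0.300), RR gives ψ = 0.197, H_out = 7.078 kJ/mol
Linear interpolation between T = 340.9 (H_out = 5.617) and T = 342.9 (H_out = 7.078) on hF = 6.815 gives T ≈ 342.5 K, at which ψ = 0.19.

T = 342.5 K, V/F = 0.19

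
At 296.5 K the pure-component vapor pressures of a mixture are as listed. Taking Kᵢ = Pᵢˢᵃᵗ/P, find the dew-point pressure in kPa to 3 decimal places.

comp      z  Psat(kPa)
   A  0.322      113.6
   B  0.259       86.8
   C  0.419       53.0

At the dew point ψ → 1, so Σzᵢ/Kᵢ = 1 with Kᵢ = Pᵢˢᵃᵗ/P ⇒ 1/P = Σzᵢ/Pᵢˢᵃᵗ.
1/P = 0.322/113.6 + 0.259/86.8 + 0.419/53.0 = 0.013724 ⇒ P = 72.865 kPa

Pdew = 72.865 kPa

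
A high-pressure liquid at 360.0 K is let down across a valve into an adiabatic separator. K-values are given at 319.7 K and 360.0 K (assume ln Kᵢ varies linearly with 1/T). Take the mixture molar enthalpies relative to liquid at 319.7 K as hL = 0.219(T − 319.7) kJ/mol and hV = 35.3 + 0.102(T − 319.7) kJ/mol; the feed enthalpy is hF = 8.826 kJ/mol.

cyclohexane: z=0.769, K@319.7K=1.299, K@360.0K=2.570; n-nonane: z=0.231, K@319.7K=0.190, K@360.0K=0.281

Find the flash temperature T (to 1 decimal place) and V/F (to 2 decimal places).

T = 320.8 K, V/F = 0.24

Adiabatic flash: solve Rachford–Rice at each trial T, then check hF = ψ·hV(T) + (1−ψ)·hL(T).
  T = 319.7 K: K = (1.299, 0.190), RR gives ψ = 0.177, H_out = 6.241 kJ/mol
  T = 360.0 K: K = (2.570, 0.281), RR gives ψ = 0.922, H_out = 37.037 kJ/mol
  T = 339.9 K: K = (1.866, 0.234), RR gives ψ = 0.737, H_out = 28.699 kJ/mol
  T = 329.8 K: K = (1.566, 0.211), RR gives ψ = 0.567, H_out = 21.550 kJ/mol
  T = 324.8 K: K = (1.429, 0.201), RR gives ψ = 0.424, H_out = 15.839 kJ/mol
  T = 322.2 K: K = (1.362, 0.195), RR gives ψ = 0.317, H_out = 11.654 kJ/mol
  T = 320.9 K: K = (1.329, 0.193), RR gives ψ = 0.250, H_out = 9.056 kJ/mol
Linear interpolation between T = 319.7 (H_out = 6.241) and T = 320.9 (H_out = 9.056) on hF = 8.826 gives T ≈ 320.8 K, at which ψ = 0.24.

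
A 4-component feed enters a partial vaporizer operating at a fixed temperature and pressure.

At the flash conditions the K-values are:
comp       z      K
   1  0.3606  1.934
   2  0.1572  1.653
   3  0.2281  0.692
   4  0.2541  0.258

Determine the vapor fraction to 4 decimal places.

Iterate (Newton) starting at ψ = 0.53:
  ψ = 0.5300: g = -0.09317, g' = -0.5887 → ψ = 0.3717
  ψ = 0.3717: g = -0.00709, g' = -0.5111 → ψ = 0.3579
  ψ = 0.3579: g = -0.00003, g' = -0.5074 → ψ = 0.3578
Converged at ψ = 0.3578.

ψ = 0.3578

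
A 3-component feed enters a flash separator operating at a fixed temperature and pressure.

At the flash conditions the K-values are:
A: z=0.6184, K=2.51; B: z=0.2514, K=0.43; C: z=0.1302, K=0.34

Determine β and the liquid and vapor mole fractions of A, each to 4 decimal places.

β = 0.7721, x_A = 0.2855, y_A = 0.7167

Let β = V/F and solve Σ zᵢ(Kᵢ−1)/(1+β(Kᵢ−1)) = 0.
Feasibility: ΣzᵢKᵢ = 1.7046, Σzᵢ/Kᵢ = 1.2140 — both > 1, two phases present.
Newton–Raphson from β = 0.65:
  β = 0.6500: g = 0.09312, g' = -0.7392 → β = 0.7760
  β = 0.7760: g = -0.00312, g' = -0.7999 → β = 0.7721
Converged at β = 0.7721.
Compositions from xᵢ = zᵢ/(1+β(Kᵢ−1)), yᵢ = Kᵢxᵢ:
  A: x = 0.2855, y = 0.7167
  B: x = 0.4490, y = 0.1931
  C: x = 0.2655, y = 0.0903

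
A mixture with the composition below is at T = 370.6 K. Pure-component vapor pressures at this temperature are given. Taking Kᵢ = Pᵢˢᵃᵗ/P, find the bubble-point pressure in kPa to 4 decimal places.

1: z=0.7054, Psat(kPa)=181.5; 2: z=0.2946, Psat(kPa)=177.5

At the bubble point ψ → 0, so ΣzᵢKᵢ = 1 with Kᵢ = Pᵢˢᵃᵗ/P ⇒ P = ΣzᵢPᵢˢᵃᵗ.
P = 0.7054·181.5 + 0.2946·177.5 = 180.3216 kPa

Pbub = 180.3216 kPa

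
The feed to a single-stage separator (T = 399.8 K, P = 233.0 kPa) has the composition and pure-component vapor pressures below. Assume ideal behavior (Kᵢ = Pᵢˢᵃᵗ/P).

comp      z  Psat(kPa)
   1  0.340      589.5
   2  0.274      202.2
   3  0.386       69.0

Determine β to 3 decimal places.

β = 0.263

Raoult's law: Kᵢ = Pᵢˢᵃᵗ/P = Pᵢˢᵃᵗ/233.0.
  K_1 = 589.5/233.0 = 2.53004, K_2 = 202.2/233.0 = 0.86781, K_3 = 69.0/233.0 = 0.29614
Material balance + equilibrium reduce to Σ zᵢ(Kᵢ−1)/(1+β(Kᵢ−1)) = 0.
g(0) = ΣzᵢKᵢ − 1 = 0.212 and g(1) = 1 − Σzᵢ/Kᵢ = -0.754, so a root lies in (0, 1).
Newton iteration, β⁰ = 0.56:
  β = 0.560: g = -0.2074, g' = -0.757 → β = 0.286
  β = 0.286: g = -0.0161, g' = -0.690 → β = 0.263
Converged at β = 0.263.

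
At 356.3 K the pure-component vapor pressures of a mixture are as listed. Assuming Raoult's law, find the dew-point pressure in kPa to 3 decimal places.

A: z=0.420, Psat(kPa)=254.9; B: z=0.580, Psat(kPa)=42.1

At the dew point ψ → 1, so Σzᵢ/Kᵢ = 1 with Kᵢ = Pᵢˢᵃᵗ/P ⇒ 1/P = Σzᵢ/Pᵢˢᵃᵗ.
1/P = 0.420/254.9 + 0.580/42.1 = 0.015424 ⇒ P = 64.832 kPa

Pdew = 64.832 kPa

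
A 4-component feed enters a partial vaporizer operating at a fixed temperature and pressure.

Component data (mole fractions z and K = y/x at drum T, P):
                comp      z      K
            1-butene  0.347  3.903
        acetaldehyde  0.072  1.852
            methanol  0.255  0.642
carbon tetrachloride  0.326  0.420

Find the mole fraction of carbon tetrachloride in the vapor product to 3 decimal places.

Rachford–Rice: g(V/F) = Σ zᵢ(Kᵢ−1)/(1+V/F(Kᵢ−1)) = 0.
g(0) = ΣzᵢKᵢ − 1 = 0.788 and g(1) = 1 − Σzᵢ/Kᵢ = -0.301, so a root lies in (0, 1).
Newton iteration, V/F⁰ = 0.5:
  V/F = 0.500: g = 0.0764, g' = -0.778 → V/F = 0.598
  V/F = 0.598: g = 0.0030, g' = -0.723 → V/F = 0.602
Converged at V/F = 0.602.
Compositions from xᵢ = zᵢ/(1+V/F(Kᵢ−1)), yᵢ = Kᵢxᵢ:
  1-butene: x = 0.126, y = 0.493
  acetaldehyde: x = 0.048, y = 0.088
  methanol: x = 0.325, y = 0.209
  carbon tetrachloride: x = 0.501, y = 0.210

y_carbon tetrachloride = 0.210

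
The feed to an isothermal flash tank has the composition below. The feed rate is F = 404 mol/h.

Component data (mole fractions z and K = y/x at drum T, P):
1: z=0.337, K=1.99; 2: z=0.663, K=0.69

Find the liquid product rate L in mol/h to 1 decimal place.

Let ψ = V/F and solve Σ zᵢ(Kᵢ−1)/(1+ψ(Kᵢ−1)) = 0.
Feasibility: ΣzᵢKᵢ = 1.128, Σzᵢ/Kᵢ = 1.130 — both > 1, two phases present.
Newton iteration, ψ⁰ = 0.47:
  ψ = 0.470: g = -0.0129, g' = -0.241 → ψ = 0.417
Converged at ψ = 0.417.
Then V = ψ·F = 0.4174·404 = 168.6 mol/h and L = F − V = 235.4 mol/h.

L = 235.4 mol/h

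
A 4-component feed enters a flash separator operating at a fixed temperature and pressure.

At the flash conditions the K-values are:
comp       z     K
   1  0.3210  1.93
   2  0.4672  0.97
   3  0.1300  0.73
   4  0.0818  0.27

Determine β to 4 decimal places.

Let β = V/F and solve Σ zᵢ(Kᵢ−1)/(1+β(Kᵢ−1)) = 0.
Feasibility: ΣzᵢKᵢ = 1.1897, Σzᵢ/Kᵢ = 1.1290 — both > 1, two phases present.
Iterate (Newton) starting at β = 0.5:
  β = 0.5000: g = 0.05493, g' = -0.2506 → β = 0.7192
  β = 0.7192: g = -0.00473, g' = -0.3079 → β = 0.7039
  β = 0.7039: g = -0.00006, g' = -0.3007 → β = 0.7037
Converged at β = 0.7037.

β = 0.7037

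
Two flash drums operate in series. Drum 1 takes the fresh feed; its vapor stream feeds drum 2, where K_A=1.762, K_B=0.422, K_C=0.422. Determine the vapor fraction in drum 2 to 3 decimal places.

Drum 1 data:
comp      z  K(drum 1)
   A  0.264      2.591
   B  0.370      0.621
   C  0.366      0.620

V/F (drum 2) = 0.206

Drum 1:
Material balance + equilibrium reduce to Σ zᵢ(Kᵢ−1)/(1+ψ₁(Kᵢ−1)) = 0.
g(0) = ΣzᵢKᵢ − 1 = 0.141 and g(1) = 1 − Σzᵢ/Kᵢ = -0.288, so a root lies in (0, 1).
Iterate (Newton) starting at ψ₁ = 0.5:
  ψ₁ = 0.500: g = -0.1108, g' = -0.369 → ψ₁ = 0.200
  ψ₁ = 0.200: g = 0.0166, g' = -0.509 → ψ₁ = 0.232
  ψ₁ = 0.232: g = 0.0004, g' = -0.484 → ψ₁ = 0.233
Converged at ψ₁ = 0.233.
Drum-1 compositions:
  A: x = 0.193, y = 0.499
  B: x = 0.406, y = 0.252
  C: x = 0.402, y = 0.249
Drum-2 feed = drum-1 vapor: z₂ = (0.4990, 0.2520, 0.2490).
Drum 2:
Newton–Raphson from ψ₂ = 0.5:
  ψ₂ = 0.500: g = -0.1319, g' = -0.483 → ψ₂ = 0.227
  ψ₂ = 0.227: g = -0.0091, g' = -0.432 → ψ₂ = 0.206
Converged at ψ₂ = 0.206.
  A: x = 0.431, y = 0.760
  B: x = 0.286, y = 0.121
  C: x = 0.283, y = 0.119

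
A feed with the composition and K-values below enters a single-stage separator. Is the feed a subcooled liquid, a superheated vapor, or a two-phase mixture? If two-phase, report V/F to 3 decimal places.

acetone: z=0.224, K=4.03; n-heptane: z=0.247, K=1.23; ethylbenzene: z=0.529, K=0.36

two-phase, V/F = 0.289

ΣzᵢKᵢ = 1.397; Σzᵢ/Kᵢ = 1.726.
Both exceed 1, so a two-phase solution exists.
Iterate (Newton) starting at ψ = 0.5:
  ψ = 0.500: g = -0.1771, g' = -0.804 → ψ = 0.280
  ψ = 0.280: g = 0.0082, g' = -0.935 → ψ = 0.289
Converged at ψ = 0.289.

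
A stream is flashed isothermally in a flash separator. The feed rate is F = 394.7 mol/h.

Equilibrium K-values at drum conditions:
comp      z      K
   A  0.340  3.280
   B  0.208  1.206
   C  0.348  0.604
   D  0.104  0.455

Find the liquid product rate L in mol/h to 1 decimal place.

Newton–Raphson from V/F = 0.44:
  V/F = 0.440: g = 0.1848, g' = -0.581 → V/F = 0.758
  V/F = 0.758: g = 0.0277, g' = -0.445 → V/F = 0.820
  V/F = 0.820: g = 0.0001, g' = -0.442 → V/F = 0.821
Converged at V/F = 0.821.
Then V = V/F·F = 0.8206·394.7 = 323.9 mol/h and L = F − V = 70.8 mol/h.

L = 70.8 mol/h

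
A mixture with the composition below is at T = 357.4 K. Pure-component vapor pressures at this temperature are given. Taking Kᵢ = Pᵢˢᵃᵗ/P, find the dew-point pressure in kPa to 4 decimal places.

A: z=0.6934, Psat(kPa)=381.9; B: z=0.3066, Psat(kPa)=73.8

Pdew = 167.5005 kPa

At the dew point ψ → 1, so Σzᵢ/Kᵢ = 1 with Kᵢ = Pᵢˢᵃᵗ/P ⇒ 1/P = Σzᵢ/Pᵢˢᵃᵗ.
1/P = 0.6934/381.9 + 0.3066/73.8 = 0.0059701 ⇒ P = 167.5005 kPa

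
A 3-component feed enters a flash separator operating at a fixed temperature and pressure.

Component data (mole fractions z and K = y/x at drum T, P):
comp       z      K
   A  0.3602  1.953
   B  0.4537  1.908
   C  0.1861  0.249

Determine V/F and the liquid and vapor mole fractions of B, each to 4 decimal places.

V/F = 0.8831, x_B = 0.2518, y_B = 0.4804

Material balance + equilibrium reduce to Σ zᵢ(Kᵢ−1)/(1+V/F(Kᵢ−1)) = 0.
Check two-phase: ΣzᵢKᵢ = 1.6155 > 1 and Σzᵢ/Kᵢ = 1.1696 > 1, so g(0) = 0.6155 > 0 and g(1) = -0.1696 < 0.
Iterate (Newton) starting at V/F = 0.5:
  V/F = 0.5000: g = 0.29202, g' = -0.5961 → V/F = 0.9899
  V/F = 0.9899: g = -0.15105, g' = -1.7843 → V/F = 0.9052
  V/F = 0.9052: g = -0.02610, g' = -1.2308 → V/F = 0.8840
  V/F = 0.8840: g = -0.00098, g' = -1.1406 → V/F = 0.8831
Converged at V/F = 0.8831.
Compositions from xᵢ = zᵢ/(1+V/F(Kᵢ−1)), yᵢ = Kᵢxᵢ:
  A: x = 0.1956, y = 0.3820
  B: x = 0.2518, y = 0.4804
  C: x = 0.5526, y = 0.1376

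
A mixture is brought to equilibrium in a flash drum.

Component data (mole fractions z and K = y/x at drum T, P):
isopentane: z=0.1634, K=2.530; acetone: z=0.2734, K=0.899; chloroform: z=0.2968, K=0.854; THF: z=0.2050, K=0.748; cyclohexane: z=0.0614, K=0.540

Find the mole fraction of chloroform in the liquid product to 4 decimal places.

x_chloroform = 0.3124

Newton–Raphson from β = 0.5:
  β = 0.5000: g = -0.02997, g' = -0.1722 → β = 0.3259
  β = 0.3259: g = 0.00325, g' = -0.2137 → β = 0.3412
  β = 0.3412: g = 0.00004, g' = -0.2090 → β = 0.3413
Converged at β = 0.3413.
Compositions from xᵢ = zᵢ/(1+β(Kᵢ−1)), yᵢ = Kᵢxᵢ:
  isopentane: x = 0.1073, y = 0.2716
  acetone: x = 0.2832, y = 0.2546
  chloroform: x = 0.3124, y = 0.2668
  THF: x = 0.2243, y = 0.1678
  cyclohexane: x = 0.0728, y = 0.0393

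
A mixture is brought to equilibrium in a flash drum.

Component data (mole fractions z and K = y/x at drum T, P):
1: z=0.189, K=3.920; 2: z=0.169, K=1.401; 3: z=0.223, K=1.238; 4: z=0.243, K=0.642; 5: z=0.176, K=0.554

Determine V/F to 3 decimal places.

Rachford–Rice: g(V/F) = Σ zᵢ(Kᵢ−1)/(1+V/F(Kᵢ−1)) = 0.
Feasibility: ΣzᵢKᵢ = 1.507, Σzᵢ/Kᵢ = 1.045 — both > 1, two phases present.
Newton iteration, V/F⁰ = 0.4:
  V/F = 0.400: g = 0.1643, g' = -0.468 → V/F = 0.751
  V/F = 0.751: g = 0.0329, g' = -0.321 → V/F = 0.854
  V/F = 0.854: g = 0.0005, g' = -0.312 → V/F = 0.855
Converged at V/F = 0.855.

V/F = 0.855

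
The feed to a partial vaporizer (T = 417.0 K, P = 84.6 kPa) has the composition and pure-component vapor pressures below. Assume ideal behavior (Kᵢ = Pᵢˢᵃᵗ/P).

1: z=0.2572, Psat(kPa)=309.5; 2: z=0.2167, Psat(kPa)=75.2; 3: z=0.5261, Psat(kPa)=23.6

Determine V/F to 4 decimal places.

V/F = 0.1816

Raoult's law: Kᵢ = Pᵢˢᵃᵗ/P = Pᵢˢᵃᵗ/84.6.
  K_1 = 309.5/84.6 = 3.658392, K_2 = 75.2/84.6 = 0.888889, K_3 = 23.6/84.6 = 0.278960
Rachford–Rice: g(V/F) = Σ zᵢ(Kᵢ−1)/(1+V/F(Kᵢ−1)) = 0.
g(0) = ΣzᵢKᵢ − 1 = 0.2803 and g(1) = 1 − Σzᵢ/Kᵢ = -1.2000, so a root lies in (0, 1).
Iterate (Newton) starting at V/F = 0.5:
  V/F = 0.5000: g = -0.32514, g' = -1.0069 → V/F = 0.1771
  V/F = 0.1771: g = 0.00546, g' = -1.2025 → V/F = 0.1816
Converged at V/F = 0.1816.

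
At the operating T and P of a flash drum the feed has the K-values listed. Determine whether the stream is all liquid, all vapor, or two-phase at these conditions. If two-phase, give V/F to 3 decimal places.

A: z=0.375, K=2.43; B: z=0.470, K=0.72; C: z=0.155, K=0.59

two-phase, V/F = 0.751

ΣzᵢKᵢ = 1.341; Σzᵢ/Kᵢ = 1.070.
Both exceed 1, so a two-phase solution exists.
Material balance + equilibrium reduce to Σ zᵢ(Kᵢ−1)/(1+ψ(Kᵢ−1)) = 0.
Newton–Raphson from ψ = 0.5:
  ψ = 0.500: g = 0.0797, g' = -0.352 → ψ = 0.727
  ψ = 0.727: g = 0.0073, g' = -0.295 → ψ = 0.751
Converged at ψ = 0.751.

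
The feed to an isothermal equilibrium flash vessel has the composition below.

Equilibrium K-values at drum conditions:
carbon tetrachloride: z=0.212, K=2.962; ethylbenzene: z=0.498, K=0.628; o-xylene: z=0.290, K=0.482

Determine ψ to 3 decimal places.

Material balance + equilibrium reduce to Σ zᵢ(Kᵢ−1)/(1+ψ(Kᵢ−1)) = 0.
Feasibility: ΣzᵢKᵢ = 1.080, Σzᵢ/Kᵢ = 1.466 — both > 1, two phases present.
Newton–Raphson from ψ = 0.5:
  ψ = 0.500: g = -0.2203, g' = -0.454 → ψ = 0.014
  ψ = 0.014: g = 0.0670, g' = -0.921 → ψ = 0.087
  ψ = 0.087: g = 0.0065, g' = -0.754 → ψ = 0.096
Converged at ψ = 0.096.

ψ = 0.096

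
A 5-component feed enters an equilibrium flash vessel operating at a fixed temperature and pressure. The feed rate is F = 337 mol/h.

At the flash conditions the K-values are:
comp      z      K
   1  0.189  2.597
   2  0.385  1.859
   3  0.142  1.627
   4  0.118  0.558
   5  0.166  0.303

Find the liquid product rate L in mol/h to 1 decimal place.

L = 46.2 mol/h

Newton–Raphson from β = 0.5:
  β = 0.500: g = 0.2224, g' = -0.548 → β = 0.906
  β = 0.906: g = -0.0345, g' = -0.850 → β = 0.865
  β = 0.865: g = -0.0016, g' = -0.774 → β = 0.863
Converged at β = 0.863.
Then V = β·F = 0.8629·337 = 290.8 mol/h and L = F − V = 46.2 mol/h.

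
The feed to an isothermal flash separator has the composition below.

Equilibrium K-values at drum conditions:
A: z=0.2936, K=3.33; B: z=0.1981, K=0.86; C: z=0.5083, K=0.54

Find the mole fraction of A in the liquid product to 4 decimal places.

x_A = 0.1406

Newton–Raphson from V/F = 0.5:
  V/F = 0.5000: g = -0.01751, g' = -0.5260 → V/F = 0.4667
  V/F = 0.4667: g = 0.00030, g' = -0.5446 → V/F = 0.4673
Converged at V/F = 0.4673.
Compositions from xᵢ = zᵢ/(1+V/F(Kᵢ−1)), yᵢ = Kᵢxᵢ:
  A: x = 0.1406, y = 0.4681
  B: x = 0.2120, y = 0.1823
  C: x = 0.6475, y = 0.3496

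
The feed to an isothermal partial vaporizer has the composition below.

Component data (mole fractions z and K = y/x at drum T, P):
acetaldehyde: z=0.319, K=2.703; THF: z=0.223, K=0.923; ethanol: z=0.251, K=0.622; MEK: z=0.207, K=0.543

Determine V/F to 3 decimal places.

Rachford–Rice: g(V/F) = Σ zᵢ(Kᵢ−1)/(1+V/F(Kᵢ−1)) = 0.
Feasibility: ΣzᵢKᵢ = 1.337, Σzᵢ/Kᵢ = 1.144 — both > 1, two phases present.
Newton iteration, V/F⁰ = 0.5:
  V/F = 0.500: g = 0.0360, g' = -0.398 → V/F = 0.590
  V/F = 0.590: g = 0.0013, g' = -0.372 → V/F = 0.594
Converged at V/F = 0.594.

V/F = 0.594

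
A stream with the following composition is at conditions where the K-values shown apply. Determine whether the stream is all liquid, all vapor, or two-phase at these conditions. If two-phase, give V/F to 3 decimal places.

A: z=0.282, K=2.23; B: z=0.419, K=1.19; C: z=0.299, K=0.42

ΣzᵢKᵢ = 1.253; Σzᵢ/Kᵢ = 1.190.
Both exceed 1, so a two-phase solution exists.
Newton iteration, ψ⁰ = 0.5:
  ψ = 0.500: g = 0.0432, g' = -0.376 → ψ = 0.615
  ψ = 0.615: g = -0.0008, g' = -0.393 → ψ = 0.613
Converged at ψ = 0.613.

two-phase, V/F = 0.613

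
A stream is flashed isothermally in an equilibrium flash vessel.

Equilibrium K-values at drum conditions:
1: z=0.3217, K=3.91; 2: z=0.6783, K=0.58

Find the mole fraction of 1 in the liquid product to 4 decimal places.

Material balance + equilibrium reduce to Σ zᵢ(Kᵢ−1)/(1+ψ(Kᵢ−1)) = 0.
Feasibility: ΣzᵢKᵢ = 1.6513, Σzᵢ/Kᵢ = 1.2518 — both > 1, two phases present.
Binary case is linear: z₁(K₁−1)(1+ψ(K₂−1)) + z₂(K₂−1)(1+ψ(K₁−1)) = 0
⇒ ψ = [z₁(K₁−1)+z₂(K₂−1)] / [−(K₁−1)(K₂−1)] = 0.65126/1.22220 = 0.5329
Compositions from xᵢ = zᵢ/(1+ψ(Kᵢ−1)), yᵢ = Kᵢxᵢ:
  1: x = 0.1261, y = 0.4932
  2: x = 0.8739, y = 0.5068

x_1 = 0.1261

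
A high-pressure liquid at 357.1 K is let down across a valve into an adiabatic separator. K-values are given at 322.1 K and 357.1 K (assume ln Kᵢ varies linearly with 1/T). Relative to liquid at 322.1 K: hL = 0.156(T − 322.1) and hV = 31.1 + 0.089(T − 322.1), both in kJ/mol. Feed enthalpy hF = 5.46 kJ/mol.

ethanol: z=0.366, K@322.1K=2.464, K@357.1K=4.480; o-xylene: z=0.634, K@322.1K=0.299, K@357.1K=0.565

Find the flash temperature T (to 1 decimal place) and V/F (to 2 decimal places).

Adiabatic flash: solve Rachford–Rice at each trial T, then check hF = ψ·hV(T) + (1−ψ)·hL(T).
  T = 322.1 K: K = (2.464, 0.299), RR gives ψ = 0.089, H_out = 2.769 kJ/mol
  T = 357.1 K: K = (4.480, 0.565), RR gives ψ = 0.659, H_out = 24.415 kJ/mol
  T = 339.6 K: K = (3.374, 0.418), RR gives ψ = 0.362, H_out = 13.552 kJ/mol
  T = 330.9 K: K = (2.898, 0.355), RR gives ψ = 0.234, H_out = 8.503 kJ/mol
  T = 326.5 K: K = (2.675, 0.326), RR gives ψ = 0.165, H_out = 5.764 kJ/mol
  T = 324.3 K: K = (2.568, 0.312), RR gives ψ = 0.128, H_out = 4.306 kJ/mol
Linear interpolation between T = 324.3 (H_out = 4.306) and T = 326.5 (H_out = 5.764) on hF = 5.46 gives T ≈ 326.0 K, at which ψ = 0.16.

T = 326.0 K, V/F = 0.16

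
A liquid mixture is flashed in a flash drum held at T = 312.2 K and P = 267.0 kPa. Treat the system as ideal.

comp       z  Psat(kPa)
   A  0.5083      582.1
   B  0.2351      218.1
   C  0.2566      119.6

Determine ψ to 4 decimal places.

ψ = 0.8098

Raoult's law: Kᵢ = Pᵢˢᵃᵗ/P = Pᵢˢᵃᵗ/267.0.
  K_A = 582.1/267.0 = 2.180150, K_B = 218.1/267.0 = 0.816854, K_C = 119.6/267.0 = 0.447940
Material balance + equilibrium reduce to Σ zᵢ(Kᵢ−1)/(1+ψ(Kᵢ−1)) = 0.
Feasibility: ΣzᵢKᵢ = 1.4152, Σzᵢ/Kᵢ = 1.0938 — both > 1, two phases present.
Iterate (Newton) starting at ψ = 0.5:
  ψ = 0.5000: g = 0.13419, g' = -0.4388 → ψ = 0.8058
  ψ = 0.8058: g = 0.00177, g' = -0.4506 → ψ = 0.8098
Converged at ψ = 0.8098.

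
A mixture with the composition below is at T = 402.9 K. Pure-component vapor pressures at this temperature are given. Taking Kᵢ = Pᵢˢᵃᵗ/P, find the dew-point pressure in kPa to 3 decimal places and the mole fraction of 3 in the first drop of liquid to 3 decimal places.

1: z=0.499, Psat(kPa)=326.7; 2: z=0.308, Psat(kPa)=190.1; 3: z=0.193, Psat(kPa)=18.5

Pdew = 73.638 kPa, x_3 = 0.768

At the dew point ψ → 1, so Σzᵢ/Kᵢ = 1 with Kᵢ = Pᵢˢᵃᵗ/P ⇒ 1/P = Σzᵢ/Pᵢˢᵃᵗ.
1/P = 0.499/326.7 + 0.308/190.1 + 0.193/18.5 = 0.013580 ⇒ P = 73.638 kPa
xᵢ = zᵢP/Pᵢˢᵃᵗ ⇒ x_3 = 0.193·73.638/18.5 = 0.768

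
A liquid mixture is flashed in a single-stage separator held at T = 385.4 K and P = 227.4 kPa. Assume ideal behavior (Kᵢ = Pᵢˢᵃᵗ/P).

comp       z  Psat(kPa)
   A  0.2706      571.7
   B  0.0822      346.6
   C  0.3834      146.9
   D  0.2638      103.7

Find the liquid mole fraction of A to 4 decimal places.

x_A = 0.1878

Raoult's law: Kᵢ = Pᵢˢᵃᵗ/P = Pᵢˢᵃᵗ/227.4.
  K_A = 571.7/227.4 = 2.514072, K_B = 346.6/227.4 = 1.524186, K_C = 146.9/227.4 = 0.645998, K_D = 103.7/227.4 = 0.456025
Let ψ = V/F and solve Σ zᵢ(Kᵢ−1)/(1+ψ(Kᵢ−1)) = 0.
Check two-phase: ΣzᵢKᵢ = 1.1736 > 1 and Σzᵢ/Kᵢ = 1.3335 > 1, so g(0) = 0.1736 > 0 and g(1) = -0.3335 < 0.
Iterate (Newton) starting at ψ = 0.5:
  ψ = 0.5000: g = -0.09471, g' = -0.4333 → ψ = 0.2814
  ψ = 0.2814: g = 0.00465, g' = -0.4903 → ψ = 0.2909
  ψ = 0.2909: g = 0.00002, g' = -0.4858 → ψ = 0.2910
Converged at ψ = 0.2910.
Compositions from xᵢ = zᵢ/(1+ψ(Kᵢ−1)), yᵢ = Kᵢxᵢ:
  A: x = 0.1878, y = 0.4723
  B: x = 0.0713, y = 0.1087
  C: x = 0.4274, y = 0.2761
  D: x = 0.3134, y = 0.1429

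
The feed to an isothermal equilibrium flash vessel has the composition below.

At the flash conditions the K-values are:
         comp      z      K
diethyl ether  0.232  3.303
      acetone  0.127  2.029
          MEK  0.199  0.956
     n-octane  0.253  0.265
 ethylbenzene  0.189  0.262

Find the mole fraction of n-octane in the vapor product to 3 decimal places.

Material balance + equilibrium reduce to Σ zᵢ(Kᵢ−1)/(1+ψ(Kᵢ−1)) = 0.
Check two-phase: ΣzᵢKᵢ = 1.331 > 1 and Σzᵢ/Kᵢ = 2.017 > 1, so g(0) = 0.331 > 0 and g(1) = -1.017 < 0.
Iterate (Newton) starting at ψ = 0.5:
  ψ = 0.500: g = -0.1894, g' = -0.925 → ψ = 0.295
  ψ = 0.295: g = -0.0065, g' = -0.907 → ψ = 0.288
Converged at ψ = 0.288.
Compositions from xᵢ = zᵢ/(1+ψ(Kᵢ−1)), yᵢ = Kᵢxᵢ:
  diethyl ether: x = 0.139, y = 0.461
  acetone: x = 0.098, y = 0.199
  MEK: x = 0.202, y = 0.193
  n-octane: x = 0.321, y = 0.085
  ethylbenzene: x = 0.240, y = 0.063

y_n-octane = 0.085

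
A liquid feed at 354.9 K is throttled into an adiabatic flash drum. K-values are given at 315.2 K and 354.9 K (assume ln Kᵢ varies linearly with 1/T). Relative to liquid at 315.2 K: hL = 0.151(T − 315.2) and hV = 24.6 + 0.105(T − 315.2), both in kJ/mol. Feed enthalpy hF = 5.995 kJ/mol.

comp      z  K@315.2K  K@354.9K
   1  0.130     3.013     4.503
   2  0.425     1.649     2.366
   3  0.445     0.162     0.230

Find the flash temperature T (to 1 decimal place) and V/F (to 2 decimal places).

Adiabatic flash: solve Rachford–Rice at each trial T, then check hF = ψ·hV(T) + (1−ψ)·hL(T).
  T = 315.2 K: K = (3.013, 1.649, 0.162), RR gives ψ = 0.180, H_out = 4.425 kJ/mol
  T = 354.9 K: K = (4.503, 2.366, 0.230), RR gives ψ = 0.460, H_out = 16.477 kJ/mol
  T = 335.0 K: K = (3.726, 1.996, 0.195), RR gives ψ = 0.346, H_out = 11.198 kJ/mol
  T = 325.1 K: K = (3.361, 1.819, 0.178), RR gives ψ = 0.273, H_out = 8.080 kJ/mol
  T = 320.1 K: K = (3.183, 1.733, 0.170), RR gives ψ = 0.229, H_out = 6.315 kJ/mol
  T = 317.6 K: K = (3.096, 1.690, 0.166), RR gives ψ = 0.205, H_out = 5.373 kJ/mol
  T = 318.9 K: K = (3.141, 1.712, 0.168), RR gives ψ = 0.217, H_out = 5.869 kJ/mol
Linear interpolation between T = 318.9 (H_out = 5.869) and T = 320.1 (H_out = 6.315) on hF = 5.995 gives T ≈ 319.2 K, at which ψ = 0.22.

T = 319.2 K, V/F = 0.22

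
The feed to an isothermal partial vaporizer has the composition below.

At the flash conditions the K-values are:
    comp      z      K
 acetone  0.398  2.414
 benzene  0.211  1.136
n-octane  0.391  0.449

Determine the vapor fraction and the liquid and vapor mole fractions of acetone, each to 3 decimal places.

ψ = 0.618, x_acetone = 0.212, y_acetone = 0.513

Let ψ = V/F and solve Σ zᵢ(Kᵢ−1)/(1+ψ(Kᵢ−1)) = 0.
g(0) = ΣzᵢKᵢ − 1 = 0.376 and g(1) = 1 − Σzᵢ/Kᵢ = -0.221, so a root lies in (0, 1).
Newton–Raphson from ψ = 0.5:
  ψ = 0.500: g = 0.0592, g' = -0.503 → ψ = 0.618
Converged at ψ = 0.618.
Compositions from xᵢ = zᵢ/(1+ψ(Kᵢ−1)), yᵢ = Kᵢxᵢ:
  acetone: x = 0.212, y = 0.513
  benzene: x = 0.195, y = 0.221
  n-octane: x = 0.593, y = 0.266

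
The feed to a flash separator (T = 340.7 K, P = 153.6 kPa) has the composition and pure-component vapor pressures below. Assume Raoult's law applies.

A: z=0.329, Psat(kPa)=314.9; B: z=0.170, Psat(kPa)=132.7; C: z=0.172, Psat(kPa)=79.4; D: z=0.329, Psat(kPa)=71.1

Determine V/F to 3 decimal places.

Raoult's law: Kᵢ = Pᵢˢᵃᵗ/P = Pᵢˢᵃᵗ/153.6.
  K_A = 314.9/153.6 = 2.05013, K_B = 132.7/153.6 = 0.86393, K_C = 79.4/153.6 = 0.51693, K_D = 71.1/153.6 = 0.46289
Rachford–Rice: g(V/F) = Σ zᵢ(Kᵢ−1)/(1+V/F(Kᵢ−1)) = 0.
g(0) = ΣzᵢKᵢ − 1 = 0.063 and g(1) = 1 − Σzᵢ/Kᵢ = -0.401, so a root lies in (0, 1).
Iterate (Newton) starting at V/F = 0.56:
  V/F = 0.560: g = -0.1741, g' = -0.417 → V/F = 0.143
  V/F = 0.143: g = -0.0037, g' = -0.435 → V/F = 0.134
Converged at V/F = 0.134.

V/F = 0.134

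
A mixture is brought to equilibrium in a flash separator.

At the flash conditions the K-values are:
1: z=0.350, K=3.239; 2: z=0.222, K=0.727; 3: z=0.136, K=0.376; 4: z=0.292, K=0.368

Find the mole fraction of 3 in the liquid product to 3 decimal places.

x_3 = 0.179

Material balance + equilibrium reduce to Σ zᵢ(Kᵢ−1)/(1+ψ(Kᵢ−1)) = 0.
Feasibility: ΣzᵢKᵢ = 1.454, Σzᵢ/Kᵢ = 1.569 — both > 1, two phases present.
Newton–Raphson from ψ = 0.5:
  ψ = 0.500: g = -0.0936, g' = -0.774 → ψ = 0.379
  ψ = 0.379: g = 0.0025, g' = -0.827 → ψ = 0.382
Converged at ψ = 0.382.
Compositions from xᵢ = zᵢ/(1+ψ(Kᵢ−1)), yᵢ = Kᵢxᵢ:
  1: x = 0.189, y = 0.611
  2: x = 0.248, y = 0.180
  3: x = 0.179, y = 0.067
  4: x = 0.385, y = 0.142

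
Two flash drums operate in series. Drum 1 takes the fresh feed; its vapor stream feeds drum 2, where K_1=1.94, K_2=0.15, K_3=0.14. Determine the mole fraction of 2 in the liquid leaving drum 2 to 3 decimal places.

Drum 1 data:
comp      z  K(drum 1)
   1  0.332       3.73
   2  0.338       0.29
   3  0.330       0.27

x_2 (drum 2) = 0.272

Drum 1:
Rachford–Rice: g(ψ₁) = Σ zᵢ(Kᵢ−1)/(1+ψ₁(Kᵢ−1)) = 0.
Feasibility: ΣzᵢKᵢ = 1.425, Σzᵢ/Kᵢ = 2.477 — both > 1, two phases present.
Newton iteration, ψ₁⁰ = 0.67:
  ψ₁ = 0.670: g = -0.6089, g' = -1.603 → ψ₁ = 0.290
  ψ₁ = 0.290: g = -0.1021, g' = -1.324 → ψ₁ = 0.213
  ψ₁ = 0.213: g = 0.0051, g' = -1.472 → ψ₁ = 0.216
Converged at ψ₁ = 0.216.
Drum-1 compositions:
  1: x = 0.209, y = 0.778
  2: x = 0.399, y = 0.116
  3: x = 0.392, y = 0.106
Drum-2 feed = drum-1 vapor: z₂ = (0.7784, 0.1158, 0.1058).
Drum 2:
Material balance + equilibrium reduce to Σ zᵢ(Kᵢ−1)/(1+ψ₂(Kᵢ−1)) = 0.
g(0) = ΣzᵢKᵢ − 1 = 0.542 and g(1) = 1 − Σzᵢ/Kᵢ = -0.929, so a root lies in (0, 1).
Newton–Raphson from ψ₂ = 0.5:
  ψ₂ = 0.500: g = 0.1668, g' = -0.812 → ψ₂ = 0.705
  ψ₂ = 0.705: g = -0.0373, g' = -1.276 → ψ₂ = 0.676
  ψ₂ = 0.676: g = -0.0017, g' = -1.167 → ψ₂ = 0.675
Converged at ψ₂ = 0.675.
  1: x = 0.476, y = 0.924
  2: x = 0.272, y = 0.041
  3: x = 0.252, y = 0.035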